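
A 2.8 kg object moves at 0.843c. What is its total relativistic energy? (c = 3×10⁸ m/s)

γ = 1/√(1 - 0.843²) = 1.859
mc² = 2.8 × (3×10⁸)² = 2.520×10¹⁷ J
E = γmc² = 1.859 × 2.520×10¹⁷ = 4.685×10¹⁷ J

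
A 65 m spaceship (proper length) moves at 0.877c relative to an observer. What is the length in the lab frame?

Proper length L₀ = 65 m
γ = 1/√(1 - 0.877²) = 2.081
L = L₀/γ = 65/2.081 = 31.23 m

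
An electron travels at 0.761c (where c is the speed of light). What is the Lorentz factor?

v/c = 0.761, so (v/c)² = 0.579121
1 - (v/c)² = 0.420879
γ = 1/√(0.420879) = 1.541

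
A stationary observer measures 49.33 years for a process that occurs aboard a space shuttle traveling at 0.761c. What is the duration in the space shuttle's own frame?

Dilated time Δt = 49.33 years
γ = 1/√(1 - 0.761²) = 1.5414
Δt₀ = Δt/γ = 49.33/1.5414 = 32.00 years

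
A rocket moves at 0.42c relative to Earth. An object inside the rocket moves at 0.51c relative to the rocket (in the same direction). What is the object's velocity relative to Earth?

u = (u' + v)/(1 + u'v/c²)
Numerator: 0.51 + 0.42 = 0.93
Denominator: 1 + 0.2142 = 1.2142
u = 0.93/1.2142 = 0.7659c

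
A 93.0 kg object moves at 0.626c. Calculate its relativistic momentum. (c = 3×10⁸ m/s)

γ = 1/√(1 - 0.626²) = 1.2823
v = 0.626 × 3×10⁸ = 1.878×10⁸ m/s
p = γmv = 1.2823 × 93.0 × 1.878×10⁸ = 2.240×10¹⁰ kg·m/s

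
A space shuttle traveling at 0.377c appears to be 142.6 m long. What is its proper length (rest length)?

Contracted length L = 142.6 m
γ = 1/√(1 - 0.377²) = 1.080
L₀ = γL = 1.080 × 142.6 = 154.0 m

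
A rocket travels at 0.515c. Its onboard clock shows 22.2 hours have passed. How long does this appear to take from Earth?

Proper time Δt₀ = 22.2 hours
γ = 1/√(1 - 0.515²) = 1.1666
Δt = γΔt₀ = 1.1666 × 22.2 = 25.90 hours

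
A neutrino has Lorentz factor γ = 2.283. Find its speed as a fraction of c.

From γ = 1/√(1 - v²/c²):
1/γ² = 1/2.283² = 0.19186
v²/c² = 1 - 0.19186 = 0.80814
v/c = √(0.80814) = 0.8990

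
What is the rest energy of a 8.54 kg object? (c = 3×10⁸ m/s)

c² = (3×10⁸)² = 9.000×10¹⁶ m²/s²
E₀ = mc² = 8.54 × 9.000×10¹⁶ = 7.686×10¹⁷ J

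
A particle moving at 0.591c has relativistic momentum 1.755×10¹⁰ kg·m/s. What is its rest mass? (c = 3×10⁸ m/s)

γ = 1/√(1 - 0.591²) = 1.2397
v = 0.591 × 3×10⁸ = 1.773×10⁸ m/s
m = p/(γv) = 1.755×10¹⁰/(1.2397 × 1.773×10⁸) = 79.85 kg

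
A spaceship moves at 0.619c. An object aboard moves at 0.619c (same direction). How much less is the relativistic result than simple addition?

Classical: u' + v = 0.619 + 0.619 = 1.238c
Relativistic: u = (0.619 + 0.619)/(1 + 0.383161) = 1.238/1.383161 = 0.8951c
Difference: 1.238 - 0.8951 = 0.3429c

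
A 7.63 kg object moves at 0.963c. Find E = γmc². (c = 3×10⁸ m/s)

γ = 1/√(1 - 0.963²) = 3.711
mc² = 7.63 × (3×10⁸)² = 6.867×10¹⁷ J
E = γmc² = 3.711 × 6.867×10¹⁷ = 2.548×10¹⁸ J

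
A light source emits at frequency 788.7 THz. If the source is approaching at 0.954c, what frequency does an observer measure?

β = v/c = 0.954
(1+β)/(1-β) = 1.954/0.046 = 42.478
Doppler factor = √(42.478) = 6.5175
f_obs = 788.7 × 6.5175 = 5140 THz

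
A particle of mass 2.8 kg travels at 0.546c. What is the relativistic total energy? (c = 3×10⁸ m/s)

γ = 1/√(1 - 0.546²) = 1.1936
mc² = 2.8 × (3×10⁸)² = 2.520×10¹⁷ J
E = γmc² = 1.1936 × 2.520×10¹⁷ = 3.008×10¹⁷ J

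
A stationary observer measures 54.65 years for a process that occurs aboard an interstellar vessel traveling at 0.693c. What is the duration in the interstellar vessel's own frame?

Dilated time Δt = 54.65 years
γ = 1/√(1 - 0.693²) = 1.387
Δt₀ = Δt/γ = 54.65/1.387 = 39.40 years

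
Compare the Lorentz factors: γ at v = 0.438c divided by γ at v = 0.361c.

γ₁ = 1/√(1 - 0.438²) = 1.112
γ₂ = 1/√(1 - 0.361²) = 1.072
γ₁/γ₂ = 1.112/1.072 = 1.037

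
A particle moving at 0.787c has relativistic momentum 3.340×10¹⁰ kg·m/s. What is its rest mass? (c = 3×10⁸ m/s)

γ = 1/√(1 - 0.787²) = 1.6209
v = 0.787 × 3×10⁸ = 2.361×10⁸ m/s
m = p/(γv) = 3.340×10¹⁰/(1.6209 × 2.361×10⁸) = 87.28 kg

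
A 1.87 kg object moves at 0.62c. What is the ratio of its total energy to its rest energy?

E = γmc², E₀ = mc²
E/E₀ = γ = 1/√(1 - 0.62²) = 1.275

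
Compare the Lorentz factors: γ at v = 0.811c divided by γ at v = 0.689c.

γ₁ = 1/√(1 - 0.811²) = 1.7093
γ₂ = 1/√(1 - 0.689²) = 1.3798
γ₁/γ₂ = 1.7093/1.3798 = 1.239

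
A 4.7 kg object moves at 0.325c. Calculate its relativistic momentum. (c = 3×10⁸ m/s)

γ = 1/√(1 - 0.325²) = 1.0574
v = 0.325 × 3×10⁸ = 9.750×10⁷ m/s
p = γmv = 1.0574 × 4.7 × 9.750×10⁷ = 4.846×10⁸ kg·m/s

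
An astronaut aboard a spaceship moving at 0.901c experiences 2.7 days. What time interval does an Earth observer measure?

Proper time Δt₀ = 2.7 days
γ = 1/√(1 - 0.901²) = 2.305
Δt = γΔt₀ = 2.305 × 2.7 = 6.224 days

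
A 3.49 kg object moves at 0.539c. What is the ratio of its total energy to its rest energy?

E = γmc², E₀ = mc²
E/E₀ = γ = 1/√(1 - 0.539²) = 1.187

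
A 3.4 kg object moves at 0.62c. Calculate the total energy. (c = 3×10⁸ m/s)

γ = 1/√(1 - 0.62²) = 1.2745
mc² = 3.4 × (3×10⁸)² = 3.060×10¹⁷ J
E = γmc² = 1.2745 × 3.060×10¹⁷ = 3.900×10¹⁷ J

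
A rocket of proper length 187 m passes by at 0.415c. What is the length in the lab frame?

Proper length L₀ = 187 m
γ = 1/√(1 - 0.415²) = 1.0991
L = L₀/γ = 187/1.0991 = 170.1 m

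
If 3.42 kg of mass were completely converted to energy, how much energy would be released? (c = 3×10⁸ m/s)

Using E = mc²:
c² = (3×10⁸)² = 9×10¹⁶ m²/s²
E = 3.42 × 9×10¹⁶ = 3.078×10¹⁷ J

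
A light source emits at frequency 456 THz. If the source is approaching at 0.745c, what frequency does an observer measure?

β = v/c = 0.745
(1+β)/(1-β) = 1.745/0.255 = 6.843
Doppler factor = √(6.843) = 2.616
f_obs = 456 × 2.616 = 1193 THz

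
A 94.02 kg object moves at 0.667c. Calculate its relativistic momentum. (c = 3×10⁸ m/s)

γ = 1/√(1 - 0.667²) = 1.342
v = 0.667 × 3×10⁸ = 2.001×10⁸ m/s
p = γmv = 1.342 × 94.02 × 2.001×10⁸ = 2.525×10¹⁰ kg·m/s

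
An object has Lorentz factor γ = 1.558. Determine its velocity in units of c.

From γ = 1/√(1 - v²/c²):
1/γ² = 1/1.558² = 0.4120
v²/c² = 1 - 0.4120 = 0.5880
v/c = √(0.5880) = 0.7668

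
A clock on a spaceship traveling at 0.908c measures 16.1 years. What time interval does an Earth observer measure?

Proper time Δt₀ = 16.1 years
γ = 1/√(1 - 0.908²) = 2.387
Δt = γΔt₀ = 2.387 × 16.1 = 38.43 years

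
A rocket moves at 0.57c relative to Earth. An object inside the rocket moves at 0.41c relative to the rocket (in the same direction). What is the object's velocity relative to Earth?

u = (u' + v)/(1 + u'v/c²)
Numerator: 0.41 + 0.57 = 0.98
Denominator: 1 + 0.2337 = 1.2337
u = 0.98/1.2337 = 0.7944c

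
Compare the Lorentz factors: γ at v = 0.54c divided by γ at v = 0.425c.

γ₁ = 1/√(1 - 0.54²) = 1.188
γ₂ = 1/√(1 - 0.425²) = 1.105
γ₁/γ₂ = 1.188/1.105 = 1.075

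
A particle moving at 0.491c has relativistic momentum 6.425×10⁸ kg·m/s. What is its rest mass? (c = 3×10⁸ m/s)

γ = 1/√(1 - 0.491²) = 1.148
v = 0.491 × 3×10⁸ = 1.473×10⁸ m/s
m = p/(γv) = 6.425×10⁸/(1.148 × 1.473×10⁸) = 3.800 kg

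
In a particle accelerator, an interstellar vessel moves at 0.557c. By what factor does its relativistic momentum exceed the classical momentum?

p_rel = γmv, p_class = mv
Ratio = γ = 1/√(1 - 0.557²)
= 1/√(0.689751) = 1.204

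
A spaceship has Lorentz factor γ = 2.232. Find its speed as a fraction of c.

From γ = 1/√(1 - v²/c²):
1/γ² = 1/2.232² = 0.2007
v²/c² = 1 - 0.2007 = 0.7993
v/c = √(0.7993) = 0.8940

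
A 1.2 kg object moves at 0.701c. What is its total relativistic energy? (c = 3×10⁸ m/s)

γ = 1/√(1 - 0.701²) = 1.402
mc² = 1.2 × (3×10⁸)² = 1.080×10¹⁷ J
E = γmc² = 1.402 × 1.080×10¹⁷ = 1.514×10¹⁷ J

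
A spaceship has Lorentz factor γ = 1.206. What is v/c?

From γ = 1/√(1 - v²/c²):
1/γ² = 1/1.206² = 0.68755
v²/c² = 1 - 0.68755 = 0.31245
v/c = √(0.31245) = 0.5590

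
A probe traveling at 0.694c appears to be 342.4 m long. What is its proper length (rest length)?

Contracted length L = 342.4 m
γ = 1/√(1 - 0.694²) = 1.389
L₀ = γL = 1.389 × 342.4 = 475.6 m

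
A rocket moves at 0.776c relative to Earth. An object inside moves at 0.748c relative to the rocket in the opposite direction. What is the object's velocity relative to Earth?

Object's velocity in rocket frame is u' = -0.748c
u = (u' + v)/(1 + u'v/c²) = (v - 0.748)/(1 - 0.748·v/c²)
Numerator: 0.776 - 0.748 = 0.028
Denominator: 1 - 0.580448 = 0.419552
u = 0.028/0.419552 = 0.06674c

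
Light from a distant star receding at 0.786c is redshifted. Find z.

β = 0.786
(1+β)/(1-β) = 1.786/0.214 = 8.346
√(8.346) = 2.889
z = 2.889 - 1 = 1.889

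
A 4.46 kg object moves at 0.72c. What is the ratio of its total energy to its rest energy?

E = γmc², E₀ = mc²
E/E₀ = γ = 1/√(1 - 0.72²) = 1.441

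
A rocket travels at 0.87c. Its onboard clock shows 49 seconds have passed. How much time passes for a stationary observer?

Proper time Δt₀ = 49 seconds
γ = 1/√(1 - 0.87²) = 2.0282
Δt = γΔt₀ = 2.0282 × 49 = 99.38 seconds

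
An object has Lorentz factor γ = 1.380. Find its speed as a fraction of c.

From γ = 1/√(1 - v²/c²):
1/γ² = 1/1.380² = 0.5251
v²/c² = 1 - 0.5251 = 0.4749
v/c = √(0.4749) = 0.6891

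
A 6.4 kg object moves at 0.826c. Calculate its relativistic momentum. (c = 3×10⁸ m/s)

γ = 1/√(1 - 0.826²) = 1.7741
v = 0.826 × 3×10⁸ = 2.478×10⁸ m/s
p = γmv = 1.7741 × 6.4 × 2.478×10⁸ = 2.814×10⁹ kg·m/s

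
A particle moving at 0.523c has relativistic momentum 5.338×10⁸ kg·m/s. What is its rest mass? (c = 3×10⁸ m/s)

γ = 1/√(1 - 0.523²) = 1.173
v = 0.523 × 3×10⁸ = 1.569×10⁸ m/s
m = p/(γv) = 5.338×10⁸/(1.173 × 1.569×10⁸) = 2.900 kg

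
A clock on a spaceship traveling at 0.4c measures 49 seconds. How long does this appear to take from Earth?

Proper time Δt₀ = 49 seconds
γ = 1/√(1 - 0.4²) = 1.091
Δt = γΔt₀ = 1.091 × 49 = 53.46 seconds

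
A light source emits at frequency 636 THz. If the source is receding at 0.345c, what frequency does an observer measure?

β = v/c = 0.345
(1-β)/(1+β) = 0.655/1.345 = 0.48699
Doppler factor = √(0.48699) = 0.6978
f_obs = 636 × 0.6978 = 443.8 THz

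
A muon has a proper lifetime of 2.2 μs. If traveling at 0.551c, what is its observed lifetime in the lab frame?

Proper lifetime τ₀ = 2.2 μs
γ = 1/√(1 - 0.551²) = 1.198
τ = γτ₀ = 1.198 × 2.2 μs = 2.636 μs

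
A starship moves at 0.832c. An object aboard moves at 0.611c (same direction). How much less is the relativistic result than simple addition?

Classical: u' + v = 0.611 + 0.832 = 1.443c
Relativistic: u = (0.611 + 0.832)/(1 + 0.508352) = 1.443/1.508352 = 0.9567c
Difference: 1.443 - 0.9567 = 0.4863c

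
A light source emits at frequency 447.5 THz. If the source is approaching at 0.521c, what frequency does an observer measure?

β = v/c = 0.521
(1+β)/(1-β) = 1.521/0.479 = 3.175
Doppler factor = √(3.175) = 1.782
f_obs = 447.5 × 1.782 = 797.4 THz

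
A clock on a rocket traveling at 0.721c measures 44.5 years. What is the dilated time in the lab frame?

Proper time Δt₀ = 44.5 years
γ = 1/√(1 - 0.721²) = 1.4431
Δt = γΔt₀ = 1.4431 × 44.5 = 64.22 years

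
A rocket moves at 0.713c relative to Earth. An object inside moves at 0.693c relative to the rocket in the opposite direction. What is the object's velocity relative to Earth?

Object's velocity in rocket frame is u' = -0.693c
u = (u' + v)/(1 + u'v/c²) = (v - 0.693)/(1 - 0.693·v/c²)
Numerator: 0.713 - 0.693 = 0.02
Denominator: 1 - 0.494109 = 0.505891
u = 0.02/0.505891 = 0.03953c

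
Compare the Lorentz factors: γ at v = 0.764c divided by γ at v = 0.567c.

γ₁ = 1/√(1 - 0.764²) = 1.550
γ₂ = 1/√(1 - 0.567²) = 1.214
γ₁/γ₂ = 1.550/1.214 = 1.277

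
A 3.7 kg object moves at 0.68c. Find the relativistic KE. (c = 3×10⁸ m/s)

γ = 1/√(1 - 0.68²) = 1.3639
γ - 1 = 0.3639
KE = (γ-1)mc² = 0.3639 × 3.7 × (3×10⁸)² = 1.212×10¹⁷ J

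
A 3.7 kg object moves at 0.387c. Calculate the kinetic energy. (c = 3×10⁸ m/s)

γ = 1/√(1 - 0.387²) = 1.0845
γ - 1 = 0.08450
KE = (γ-1)mc² = 0.08450 × 3.7 × (3×10⁸)² = 2.814×10¹⁶ J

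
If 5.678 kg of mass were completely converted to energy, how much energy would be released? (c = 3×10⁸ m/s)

Using E = mc²:
c² = (3×10⁸)² = 9×10¹⁶ m²/s²
E = 5.678 × 9×10¹⁶ = 5.110×10¹⁷ J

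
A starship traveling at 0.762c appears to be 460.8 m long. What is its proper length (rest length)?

Contracted length L = 460.8 m
γ = 1/√(1 - 0.762²) = 1.5442
L₀ = γL = 1.5442 × 460.8 = 711.6 m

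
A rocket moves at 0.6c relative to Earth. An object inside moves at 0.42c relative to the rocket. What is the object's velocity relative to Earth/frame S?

u = (u' + v)/(1 + u'v/c²)
Numerator: 0.42 + 0.6 = 1.02
Denominator: 1 + 0.252 = 1.252
u = 1.02/1.252 = 0.8147c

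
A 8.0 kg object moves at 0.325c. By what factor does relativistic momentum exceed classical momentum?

p_rel = γmv, p_class = mv
Ratio = γ = 1/√(1 - 0.325²) = 1.057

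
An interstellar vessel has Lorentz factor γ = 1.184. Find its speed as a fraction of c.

From γ = 1/√(1 - v²/c²):
1/γ² = 1/1.184² = 0.7133
v²/c² = 1 - 0.7133 = 0.2867
v/c = √(0.2867) = 0.5354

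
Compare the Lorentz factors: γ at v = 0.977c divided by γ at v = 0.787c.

γ₁ = 1/√(1 - 0.977²) = 4.690
γ₂ = 1/√(1 - 0.787²) = 1.621
γ₁/γ₂ = 4.690/1.621 = 2.893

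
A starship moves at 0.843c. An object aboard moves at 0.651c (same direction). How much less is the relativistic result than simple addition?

Classical: u' + v = 0.651 + 0.843 = 1.494c
Relativistic: u = (0.651 + 0.843)/(1 + 0.548793) = 1.494/1.548793 = 0.9646c
Difference: 1.494 - 0.9646 = 0.5294c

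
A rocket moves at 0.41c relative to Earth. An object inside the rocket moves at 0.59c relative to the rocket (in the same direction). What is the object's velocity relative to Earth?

u = (u' + v)/(1 + u'v/c²)
Numerator: 0.59 + 0.41 = 1
Denominator: 1 + 0.2419 = 1.2419
u = 1/1.2419 = 0.8052c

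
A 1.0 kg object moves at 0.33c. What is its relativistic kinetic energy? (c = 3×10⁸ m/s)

γ = 1/√(1 - 0.33²) = 1.05934
γ - 1 = 0.05934
KE = (γ-1)mc² = 0.05934 × 1.0 × (3×10⁸)² = 5.341×10¹⁵ J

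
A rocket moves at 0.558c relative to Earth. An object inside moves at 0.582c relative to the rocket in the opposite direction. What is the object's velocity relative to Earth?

Object's velocity in rocket frame is u' = -0.582c
u = (u' + v)/(1 + u'v/c²) = (v - 0.582)/(1 - 0.582·v/c²)
Numerator: 0.558 - 0.582 = -0.024
Denominator: 1 - 0.324756 = 0.675244
u = -0.024/0.675244 = -0.03554c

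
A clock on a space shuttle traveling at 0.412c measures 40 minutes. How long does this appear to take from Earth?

Proper time Δt₀ = 40 minutes
γ = 1/√(1 - 0.412²) = 1.0975
Δt = γΔt₀ = 1.0975 × 40 = 43.90 minutes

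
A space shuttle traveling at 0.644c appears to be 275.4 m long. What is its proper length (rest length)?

Contracted length L = 275.4 m
γ = 1/√(1 - 0.644²) = 1.3071
L₀ = γL = 1.3071 × 275.4 = 360.0 m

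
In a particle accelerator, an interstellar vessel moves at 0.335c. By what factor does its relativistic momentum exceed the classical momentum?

p_rel = γmv, p_class = mv
Ratio = γ = 1/√(1 - 0.335²)
= 1/√(0.887775) = 1.061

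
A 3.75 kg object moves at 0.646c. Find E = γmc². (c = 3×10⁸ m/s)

γ = 1/√(1 - 0.646²) = 1.310
mc² = 3.75 × (3×10⁸)² = 3.375×10¹⁷ J
E = γmc² = 1.310 × 3.375×10¹⁷ = 4.421×10¹⁷ J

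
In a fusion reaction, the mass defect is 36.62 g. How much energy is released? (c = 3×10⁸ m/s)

Convert mass defect: Δm = 36.62 g = 0.03662 kg
E = Δm·c² = 0.03662 × (3×10⁸)²
= 0.03662 × 9×10¹⁶ = 3.296×10¹⁵ J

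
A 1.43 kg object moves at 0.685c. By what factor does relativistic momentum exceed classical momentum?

p_rel = γmv, p_class = mv
Ratio = γ = 1/√(1 - 0.685²) = 1.373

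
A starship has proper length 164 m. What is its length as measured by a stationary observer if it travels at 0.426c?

Proper length L₀ = 164 m
γ = 1/√(1 - 0.426²) = 1.105
L = L₀/γ = 164/1.105 = 148.4 m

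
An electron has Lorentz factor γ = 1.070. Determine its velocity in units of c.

From γ = 1/√(1 - v²/c²):
1/γ² = 1/1.070² = 0.8734
v²/c² = 1 - 0.8734 = 0.1266
v/c = √(0.1266) = 0.3558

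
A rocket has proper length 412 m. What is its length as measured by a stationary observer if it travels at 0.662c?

Proper length L₀ = 412 m
γ = 1/√(1 - 0.662²) = 1.334
L = L₀/γ = 412/1.334 = 308.8 m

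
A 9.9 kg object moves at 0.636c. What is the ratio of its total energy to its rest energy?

E = γmc², E₀ = mc²
E/E₀ = γ = 1/√(1 - 0.636²) = 1.296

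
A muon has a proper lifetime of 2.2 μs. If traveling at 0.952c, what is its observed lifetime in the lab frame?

Proper lifetime τ₀ = 2.2 μs
γ = 1/√(1 - 0.952²) = 3.267
τ = γτ₀ = 3.267 × 2.2 μs = 7.187 μs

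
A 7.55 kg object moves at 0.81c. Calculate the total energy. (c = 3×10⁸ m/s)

γ = 1/√(1 - 0.81²) = 1.705
mc² = 7.55 × (3×10⁸)² = 6.795×10¹⁷ J
E = γmc² = 1.705 × 6.795×10¹⁷ = 1.159×10¹⁸ J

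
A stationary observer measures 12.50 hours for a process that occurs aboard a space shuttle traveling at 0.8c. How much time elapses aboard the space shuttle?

Dilated time Δt = 12.50 hours
γ = 1/√(1 - 0.8²) = 1.6667
Δt₀ = Δt/γ = 12.50/1.6667 = 7.500 hours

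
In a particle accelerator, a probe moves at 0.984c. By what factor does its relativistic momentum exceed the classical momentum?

p_rel = γmv, p_class = mv
Ratio = γ = 1/√(1 - 0.984²)
= 1/√(0.031744) = 5.613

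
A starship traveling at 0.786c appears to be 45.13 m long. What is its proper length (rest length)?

Contracted length L = 45.13 m
γ = 1/√(1 - 0.786²) = 1.6175
L₀ = γL = 1.6175 × 45.13 = 73.00 m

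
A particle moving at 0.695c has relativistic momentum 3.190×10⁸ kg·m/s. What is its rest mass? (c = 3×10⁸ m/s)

γ = 1/√(1 - 0.695²) = 1.391
v = 0.695 × 3×10⁸ = 2.085×10⁸ m/s
m = p/(γv) = 3.190×10⁸/(1.391 × 2.085×10⁸) = 1.100 kg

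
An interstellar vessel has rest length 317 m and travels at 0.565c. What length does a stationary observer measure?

Proper length L₀ = 317 m
γ = 1/√(1 - 0.565²) = 1.212
L = L₀/γ = 317/1.212 = 261.6 m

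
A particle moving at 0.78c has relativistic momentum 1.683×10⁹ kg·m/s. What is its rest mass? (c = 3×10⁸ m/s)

γ = 1/√(1 - 0.78²) = 1.598
v = 0.78 × 3×10⁸ = 2.340×10⁸ m/s
m = p/(γv) = 1.683×10⁹/(1.598 × 2.340×10⁸) = 4.501 kg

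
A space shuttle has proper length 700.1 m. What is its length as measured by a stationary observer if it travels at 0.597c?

Proper length L₀ = 700.1 m
γ = 1/√(1 - 0.597²) = 1.24651
L = L₀/γ = 700.1/1.24651 = 561.6 m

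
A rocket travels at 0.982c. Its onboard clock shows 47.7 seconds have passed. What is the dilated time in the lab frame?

Proper time Δt₀ = 47.7 seconds
γ = 1/√(1 - 0.982²) = 5.294
Δt = γΔt₀ = 5.294 × 47.7 = 252.5 seconds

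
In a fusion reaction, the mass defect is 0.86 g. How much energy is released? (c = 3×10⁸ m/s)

Convert mass defect: Δm = 0.86 g = 0.00086 kg
E = Δm·c² = 0.00086 × (3×10⁸)²
= 0.00086 × 9×10¹⁶ = 7.740×10¹³ J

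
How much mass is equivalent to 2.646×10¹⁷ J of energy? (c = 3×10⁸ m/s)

From E = mc², we get m = E/c²
c² = (3×10⁸)² = 9×10¹⁶ m²/s²
m = 2.646×10¹⁷ / 9×10¹⁶ = 2.940 kg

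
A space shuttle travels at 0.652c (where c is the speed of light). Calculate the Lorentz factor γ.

v/c = 0.652, so (v/c)² = 0.425104
1 - (v/c)² = 0.574896
γ = 1/√(0.574896) = 1.319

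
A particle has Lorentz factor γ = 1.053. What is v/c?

From γ = 1/√(1 - v²/c²):
1/γ² = 1/1.053² = 0.90187
v²/c² = 1 - 0.90187 = 0.09813
v/c = √(0.09813) = 0.3133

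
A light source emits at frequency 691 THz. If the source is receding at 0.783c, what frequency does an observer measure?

β = v/c = 0.783
(1-β)/(1+β) = 0.217/1.783 = 0.1217
Doppler factor = √(0.1217) = 0.3489
f_obs = 691 × 0.3489 = 241.1 THz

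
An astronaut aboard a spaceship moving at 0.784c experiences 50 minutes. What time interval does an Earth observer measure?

Proper time Δt₀ = 50 minutes
γ = 1/√(1 - 0.784²) = 1.611
Δt = γΔt₀ = 1.611 × 50 = 80.55 minutes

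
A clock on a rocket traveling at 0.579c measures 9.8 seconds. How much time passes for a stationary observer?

Proper time Δt₀ = 9.8 seconds
γ = 1/√(1 - 0.579²) = 1.227
Δt = γΔt₀ = 1.227 × 9.8 = 12.02 seconds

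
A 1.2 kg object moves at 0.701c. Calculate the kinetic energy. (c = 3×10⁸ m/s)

γ = 1/√(1 - 0.701²) = 1.4022
γ - 1 = 0.4022
KE = (γ-1)mc² = 0.4022 × 1.2 × (3×10⁸)² = 4.344×10¹⁶ J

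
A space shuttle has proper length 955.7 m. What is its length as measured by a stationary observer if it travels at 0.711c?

Proper length L₀ = 955.7 m
γ = 1/√(1 - 0.711²) = 1.4221
L = L₀/γ = 955.7/1.4221 = 672.0 m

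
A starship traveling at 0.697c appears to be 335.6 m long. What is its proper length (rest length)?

Contracted length L = 335.6 m
γ = 1/√(1 - 0.697²) = 1.3946
L₀ = γL = 1.3946 × 335.6 = 468.0 m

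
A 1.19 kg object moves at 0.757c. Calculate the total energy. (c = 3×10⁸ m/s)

γ = 1/√(1 - 0.757²) = 1.530
mc² = 1.19 × (3×10⁸)² = 1.071×10¹⁷ J
E = γmc² = 1.530 × 1.071×10¹⁷ = 1.639×10¹⁷ J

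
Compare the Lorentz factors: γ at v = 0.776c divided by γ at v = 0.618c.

γ₁ = 1/√(1 - 0.776²) = 1.585
γ₂ = 1/√(1 - 0.618²) = 1.272
γ₁/γ₂ = 1.585/1.272 = 1.246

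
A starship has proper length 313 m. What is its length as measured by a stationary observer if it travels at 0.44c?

Proper length L₀ = 313 m
γ = 1/√(1 - 0.44²) = 1.1136
L = L₀/γ = 313/1.1136 = 281.1 m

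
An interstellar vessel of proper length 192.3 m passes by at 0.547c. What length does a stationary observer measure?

Proper length L₀ = 192.3 m
γ = 1/√(1 - 0.547²) = 1.1946
L = L₀/γ = 192.3/1.1946 = 161.0 m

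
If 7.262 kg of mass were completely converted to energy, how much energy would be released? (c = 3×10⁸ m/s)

Using E = mc²:
c² = (3×10⁸)² = 9×10¹⁶ m²/s²
E = 7.262 × 9×10¹⁶ = 6.536×10¹⁷ J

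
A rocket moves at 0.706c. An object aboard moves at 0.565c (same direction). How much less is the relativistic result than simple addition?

Classical: u' + v = 0.565 + 0.706 = 1.271c
Relativistic: u = (0.565 + 0.706)/(1 + 0.39889) = 1.271/1.39889 = 0.9086c
Difference: 1.271 - 0.9086 = 0.3624c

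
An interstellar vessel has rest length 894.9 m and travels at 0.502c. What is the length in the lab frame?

Proper length L₀ = 894.9 m
γ = 1/√(1 - 0.502²) = 1.1562
L = L₀/γ = 894.9/1.1562 = 774.0 m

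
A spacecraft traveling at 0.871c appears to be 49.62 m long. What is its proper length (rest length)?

Contracted length L = 49.62 m
γ = 1/√(1 - 0.871²) = 2.035
L₀ = γL = 2.035 × 49.62 = 101.0 m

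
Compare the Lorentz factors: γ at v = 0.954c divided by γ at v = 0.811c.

γ₁ = 1/√(1 - 0.954²) = 3.335
γ₂ = 1/√(1 - 0.811²) = 1.709
γ₁/γ₂ = 3.335/1.709 = 1.951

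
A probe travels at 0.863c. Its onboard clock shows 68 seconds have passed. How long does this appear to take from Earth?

Proper time Δt₀ = 68 seconds
γ = 1/√(1 - 0.863²) = 1.979
Δt = γΔt₀ = 1.979 × 68 = 134.6 seconds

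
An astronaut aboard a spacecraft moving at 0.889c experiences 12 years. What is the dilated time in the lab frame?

Proper time Δt₀ = 12 years
γ = 1/√(1 - 0.889²) = 2.184
Δt = γΔt₀ = 2.184 × 12 = 26.21 years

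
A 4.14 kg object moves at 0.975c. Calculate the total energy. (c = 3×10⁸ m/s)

γ = 1/√(1 - 0.975²) = 4.500
mc² = 4.14 × (3×10⁸)² = 3.726×10¹⁷ J
E = γmc² = 4.500 × 3.726×10¹⁷ = 1.677×10¹⁸ J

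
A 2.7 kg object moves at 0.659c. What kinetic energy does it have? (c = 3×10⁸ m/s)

γ = 1/√(1 - 0.659²) = 1.32953
γ - 1 = 0.32953
KE = (γ-1)mc² = 0.32953 × 2.7 × (3×10⁸)² = 8.008×10¹⁶ J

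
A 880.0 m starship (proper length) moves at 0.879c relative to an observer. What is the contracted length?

Proper length L₀ = 880.0 m
γ = 1/√(1 - 0.879²) = 2.097
L = L₀/γ = 880.0/2.097 = 419.6 m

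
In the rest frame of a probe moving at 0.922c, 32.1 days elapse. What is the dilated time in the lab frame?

Proper time Δt₀ = 32.1 days
γ = 1/√(1 - 0.922²) = 2.583
Δt = γΔt₀ = 2.583 × 32.1 = 82.91 days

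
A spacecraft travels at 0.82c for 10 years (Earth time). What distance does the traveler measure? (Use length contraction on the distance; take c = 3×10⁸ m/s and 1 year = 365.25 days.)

Earth distance: d = v × t = 0.82c × 10 yr = 7.7632×10¹⁶ m
γ = 1.7471
d' = d/γ = 7.7632×10¹⁶/1.7471 = 4.443×10¹⁶ m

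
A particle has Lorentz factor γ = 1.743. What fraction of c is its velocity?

From γ = 1/√(1 - v²/c²):
1/γ² = 1/1.743² = 0.3292
v²/c² = 1 - 0.3292 = 0.6708
v/c = √(0.6708) = 0.8190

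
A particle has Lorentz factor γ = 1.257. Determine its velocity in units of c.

From γ = 1/√(1 - v²/c²):
1/γ² = 1/1.257² = 0.6329
v²/c² = 1 - 0.6329 = 0.3671
v/c = √(0.3671) = 0.6059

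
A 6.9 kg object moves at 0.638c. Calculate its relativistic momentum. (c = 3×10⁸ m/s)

γ = 1/√(1 - 0.638²) = 1.2986
v = 0.638 × 3×10⁸ = 1.914×10⁸ m/s
p = γmv = 1.2986 × 6.9 × 1.914×10⁸ = 1.715×10⁹ kg·m/s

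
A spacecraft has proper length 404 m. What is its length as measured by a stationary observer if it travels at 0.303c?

Proper length L₀ = 404 m
γ = 1/√(1 - 0.303²) = 1.0493
L = L₀/γ = 404/1.0493 = 385.0 m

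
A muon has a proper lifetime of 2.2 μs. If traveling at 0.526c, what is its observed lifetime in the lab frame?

Proper lifetime τ₀ = 2.2 μs
γ = 1/√(1 - 0.526²) = 1.176
τ = γτ₀ = 1.176 × 2.2 μs = 2.587 μs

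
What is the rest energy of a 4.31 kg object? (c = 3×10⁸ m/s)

c² = (3×10⁸)² = 9.000×10¹⁶ m²/s²
E₀ = mc² = 4.31 × 9.000×10¹⁶ = 3.879×10¹⁷ J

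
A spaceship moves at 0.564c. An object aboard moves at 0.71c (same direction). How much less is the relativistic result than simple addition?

Classical: u' + v = 0.71 + 0.564 = 1.274c
Relativistic: u = (0.71 + 0.564)/(1 + 0.40044) = 1.274/1.40044 = 0.9097c
Difference: 1.274 - 0.9097 = 0.3643c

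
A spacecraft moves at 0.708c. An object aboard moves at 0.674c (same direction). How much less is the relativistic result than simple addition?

Classical: u' + v = 0.674 + 0.708 = 1.382c
Relativistic: u = (0.674 + 0.708)/(1 + 0.477192) = 1.382/1.477192 = 0.9356c
Difference: 1.382 - 0.9356 = 0.4464c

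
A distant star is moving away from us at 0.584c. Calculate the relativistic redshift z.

β = 0.584
(1+β)/(1-β) = 1.584/0.416 = 3.8077
√(3.8077) = 1.9513
z = 1.9513 - 1 = 0.9513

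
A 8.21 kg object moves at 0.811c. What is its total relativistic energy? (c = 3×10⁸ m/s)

γ = 1/√(1 - 0.811²) = 1.709
mc² = 8.21 × (3×10⁸)² = 7.389×10¹⁷ J
E = γmc² = 1.709 × 7.389×10¹⁷ = 1.263×10¹⁸ J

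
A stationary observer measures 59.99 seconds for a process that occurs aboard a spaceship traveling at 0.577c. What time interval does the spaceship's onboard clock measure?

Dilated time Δt = 59.99 seconds
γ = 1/√(1 - 0.577²) = 1.2244
Δt₀ = Δt/γ = 59.99/1.2244 = 49.00 seconds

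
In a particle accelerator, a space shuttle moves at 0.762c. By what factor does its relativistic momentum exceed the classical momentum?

p_rel = γmv, p_class = mv
Ratio = γ = 1/√(1 - 0.762²)
= 1/√(0.419356) = 1.544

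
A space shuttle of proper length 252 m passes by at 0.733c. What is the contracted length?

Proper length L₀ = 252 m
γ = 1/√(1 - 0.733²) = 1.470
L = L₀/γ = 252/1.470 = 171.4 m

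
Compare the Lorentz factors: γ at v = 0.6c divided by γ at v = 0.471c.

γ₁ = 1/√(1 - 0.6²) = 1.2500
γ₂ = 1/√(1 - 0.471²) = 1.1336
γ₁/γ₂ = 1.2500/1.1336 = 1.103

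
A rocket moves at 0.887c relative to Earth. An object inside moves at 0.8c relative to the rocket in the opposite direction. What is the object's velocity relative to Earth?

Object's velocity in rocket frame is u' = -0.8c
u = (u' + v)/(1 + u'v/c²) = (v - 0.8)/(1 - 0.8·v/c²)
Numerator: 0.887 - 0.8 = 0.087
Denominator: 1 - 0.7096 = 0.2904
u = 0.087/0.2904 = 0.2996c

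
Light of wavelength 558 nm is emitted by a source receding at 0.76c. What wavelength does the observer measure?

β = 0.76
Wavelength Doppler factor = √(1.76/0.24) = √(7.333) = 2.708
λ_obs = 558 × 2.708 = 1511 nm (redshift)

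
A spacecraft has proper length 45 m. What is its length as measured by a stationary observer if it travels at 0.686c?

Proper length L₀ = 45 m
γ = 1/√(1 - 0.686²) = 1.3744
L = L₀/γ = 45/1.3744 = 32.74 m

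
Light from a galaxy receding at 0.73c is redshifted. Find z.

β = 0.73
(1+β)/(1-β) = 1.73/0.27 = 6.407
√(6.407) = 2.531
z = 2.531 - 1 = 1.531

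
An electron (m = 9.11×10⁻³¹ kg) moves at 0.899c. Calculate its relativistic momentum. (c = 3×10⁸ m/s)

γ = 1/√(1 - 0.899²) = 2.2834
v = 0.899 × 3×10⁸ = 2.697×10⁸ m/s
p = γmv = 2.2834 × 9.11×10⁻³¹ × 2.697×10⁸ = 5.610×10⁻²² kg·m/s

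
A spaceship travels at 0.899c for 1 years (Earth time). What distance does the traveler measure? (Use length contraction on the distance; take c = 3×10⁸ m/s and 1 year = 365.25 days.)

Earth distance: d = v × t = 0.899c × 1 yr = 8.5111×10¹⁵ m
γ = 2.2834
d' = d/γ = 8.5111×10¹⁵/2.2834 = 3.727×10¹⁵ m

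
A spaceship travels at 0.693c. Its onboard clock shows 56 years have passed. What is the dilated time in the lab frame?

Proper time Δt₀ = 56 years
γ = 1/√(1 - 0.693²) = 1.3871
Δt = γΔt₀ = 1.3871 × 56 = 77.68 years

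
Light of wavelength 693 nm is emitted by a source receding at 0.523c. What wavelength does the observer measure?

β = 0.523
Wavelength Doppler factor = √(1.523/0.477) = √(3.193) = 1.787
λ_obs = 693 × 1.787 = 1238 nm (redshift)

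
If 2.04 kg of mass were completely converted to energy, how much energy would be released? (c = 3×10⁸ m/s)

Using E = mc²:
c² = (3×10⁸)² = 9×10¹⁶ m²/s²
E = 2.04 × 9×10¹⁶ = 1.836×10¹⁷ J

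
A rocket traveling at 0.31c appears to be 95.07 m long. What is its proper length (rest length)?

Contracted length L = 95.07 m
γ = 1/√(1 - 0.31²) = 1.052
L₀ = γL = 1.052 × 95.07 = 100.0 m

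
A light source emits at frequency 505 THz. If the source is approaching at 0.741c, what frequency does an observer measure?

β = v/c = 0.741
(1+β)/(1-β) = 1.741/0.259 = 6.722
Doppler factor = √(6.722) = 2.593
f_obs = 505 × 2.593 = 1309 THz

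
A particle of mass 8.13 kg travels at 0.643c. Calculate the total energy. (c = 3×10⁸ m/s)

γ = 1/√(1 - 0.643²) = 1.3057
mc² = 8.13 × (3×10⁸)² = 7.317×10¹⁷ J
E = γmc² = 1.3057 × 7.317×10¹⁷ = 9.554×10¹⁷ J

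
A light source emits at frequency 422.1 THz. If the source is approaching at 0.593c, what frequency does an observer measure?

β = v/c = 0.593
(1+β)/(1-β) = 1.593/0.407 = 3.914
Doppler factor = √(3.914) = 1.9784
f_obs = 422.1 × 1.9784 = 835.1 THz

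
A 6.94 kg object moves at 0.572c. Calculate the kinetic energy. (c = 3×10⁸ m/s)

γ = 1/√(1 - 0.572²) = 1.21914
γ - 1 = 0.21914
KE = (γ-1)mc² = 0.21914 × 6.94 × (3×10⁸)² = 1.369×10¹⁷ J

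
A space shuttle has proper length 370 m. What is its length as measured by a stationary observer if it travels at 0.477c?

Proper length L₀ = 370 m
γ = 1/√(1 - 0.477²) = 1.1378
L = L₀/γ = 370/1.1378 = 325.2 m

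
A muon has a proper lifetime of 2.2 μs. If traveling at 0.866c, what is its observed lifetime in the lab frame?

Proper lifetime τ₀ = 2.2 μs
γ = 1/√(1 - 0.866²) = 2.000
τ = γτ₀ = 2.000 × 2.2 μs = 4.400 μs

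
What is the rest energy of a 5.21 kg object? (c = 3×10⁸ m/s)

c² = (3×10⁸)² = 9.000×10¹⁶ m²/s²
E₀ = mc² = 5.21 × 9.000×10¹⁶ = 4.689×10¹⁷ J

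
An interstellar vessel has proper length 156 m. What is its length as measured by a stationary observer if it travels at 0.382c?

Proper length L₀ = 156 m
γ = 1/√(1 - 0.382²) = 1.082
L = L₀/γ = 156/1.082 = 144.2 m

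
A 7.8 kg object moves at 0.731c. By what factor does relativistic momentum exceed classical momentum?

p_rel = γmv, p_class = mv
Ratio = γ = 1/√(1 - 0.731²) = 1.465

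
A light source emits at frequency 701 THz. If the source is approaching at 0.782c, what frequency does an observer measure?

β = v/c = 0.782
(1+β)/(1-β) = 1.782/0.218 = 8.174
Doppler factor = √(8.174) = 2.859
f_obs = 701 × 2.859 = 2004 THz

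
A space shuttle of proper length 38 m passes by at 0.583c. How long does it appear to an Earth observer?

Proper length L₀ = 38 m
γ = 1/√(1 - 0.583²) = 1.231
L = L₀/γ = 38/1.231 = 30.87 m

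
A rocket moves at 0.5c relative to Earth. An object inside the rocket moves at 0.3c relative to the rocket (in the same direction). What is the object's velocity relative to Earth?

u = (u' + v)/(1 + u'v/c²)
Numerator: 0.3 + 0.5 = 0.8
Denominator: 1 + 0.15 = 1.15
u = 0.8/1.15 = 0.6957c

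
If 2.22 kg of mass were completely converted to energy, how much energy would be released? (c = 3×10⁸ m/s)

Using E = mc²:
c² = (3×10⁸)² = 9×10¹⁶ m²/s²
E = 2.22 × 9×10¹⁶ = 1.998×10¹⁷ J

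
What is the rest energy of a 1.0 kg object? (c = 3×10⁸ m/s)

c² = (3×10⁸)² = 9.000×10¹⁶ m²/s²
E₀ = mc² = 1.0 × 9.000×10¹⁶ = 9.000×10¹⁶ J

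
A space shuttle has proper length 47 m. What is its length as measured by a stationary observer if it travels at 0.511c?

Proper length L₀ = 47 m
γ = 1/√(1 - 0.511²) = 1.1634
L = L₀/γ = 47/1.1634 = 40.40 m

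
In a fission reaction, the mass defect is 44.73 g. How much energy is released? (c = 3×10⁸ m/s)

Convert mass defect: Δm = 44.73 g = 0.04473 kg
E = Δm·c² = 0.04473 × (3×10⁸)²
= 0.04473 × 9×10¹⁶ = 4.026×10¹⁵ J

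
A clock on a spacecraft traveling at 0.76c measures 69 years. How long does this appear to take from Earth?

Proper time Δt₀ = 69 years
γ = 1/√(1 - 0.76²) = 1.539
Δt = γΔt₀ = 1.539 × 69 = 106.2 years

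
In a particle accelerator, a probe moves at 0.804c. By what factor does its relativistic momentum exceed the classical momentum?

p_rel = γmv, p_class = mv
Ratio = γ = 1/√(1 - 0.804²)
= 1/√(0.353584) = 1.682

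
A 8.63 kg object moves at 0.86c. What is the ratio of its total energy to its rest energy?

E = γmc², E₀ = mc²
E/E₀ = γ = 1/√(1 - 0.86²) = 1.960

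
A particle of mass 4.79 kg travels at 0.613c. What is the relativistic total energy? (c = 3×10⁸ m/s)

γ = 1/√(1 - 0.613²) = 1.2657
mc² = 4.79 × (3×10⁸)² = 4.311×10¹⁷ J
E = γmc² = 1.2657 × 4.311×10¹⁷ = 5.456×10¹⁷ J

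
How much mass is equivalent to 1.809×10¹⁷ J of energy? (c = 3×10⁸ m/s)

From E = mc², we get m = E/c²
c² = (3×10⁸)² = 9×10¹⁶ m²/s²
m = 1.809×10¹⁷ / 9×10¹⁶ = 2.010 kg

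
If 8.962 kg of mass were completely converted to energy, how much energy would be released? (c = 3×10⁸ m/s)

Using E = mc²:
c² = (3×10⁸)² = 9×10¹⁶ m²/s²
E = 8.962 × 9×10¹⁶ = 8.066×10¹⁷ J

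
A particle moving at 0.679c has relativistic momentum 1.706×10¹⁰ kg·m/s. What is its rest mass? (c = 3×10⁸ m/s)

γ = 1/√(1 - 0.679²) = 1.36214
v = 0.679 × 3×10⁸ = 2.037×10⁸ m/s
m = p/(γv) = 1.706×10¹⁰/(1.36214 × 2.037×10⁸) = 61.48 kg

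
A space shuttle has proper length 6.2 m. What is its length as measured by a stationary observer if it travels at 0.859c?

Proper length L₀ = 6.2 m
γ = 1/√(1 - 0.859²) = 1.9532
L = L₀/γ = 6.2/1.9532 = 3.174 m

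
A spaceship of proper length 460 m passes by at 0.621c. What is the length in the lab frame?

Proper length L₀ = 460 m
γ = 1/√(1 - 0.621²) = 1.2758
L = L₀/γ = 460/1.2758 = 360.6 m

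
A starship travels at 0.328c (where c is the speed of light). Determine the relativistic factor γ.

v/c = 0.328, so (v/c)² = 0.107584
1 - (v/c)² = 0.892416
γ = 1/√(0.892416) = 1.059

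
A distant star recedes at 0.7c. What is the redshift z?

β = 0.7
(1+β)/(1-β) = 1.7/0.3 = 5.6667
√(5.6667) = 2.380
z = 2.380 - 1 = 1.380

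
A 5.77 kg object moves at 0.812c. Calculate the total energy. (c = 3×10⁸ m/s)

γ = 1/√(1 - 0.812²) = 1.7133
mc² = 5.77 × (3×10⁸)² = 5.193×10¹⁷ J
E = γmc² = 1.7133 × 5.193×10¹⁷ = 8.897×10¹⁷ J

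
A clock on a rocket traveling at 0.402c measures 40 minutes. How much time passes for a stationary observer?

Proper time Δt₀ = 40 minutes
γ = 1/√(1 - 0.402²) = 1.09213
Δt = γΔt₀ = 1.09213 × 40 = 43.69 minutes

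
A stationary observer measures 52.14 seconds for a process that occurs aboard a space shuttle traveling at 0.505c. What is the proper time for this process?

Dilated time Δt = 52.14 seconds
γ = 1/√(1 - 0.505²) = 1.1586
Δt₀ = Δt/γ = 52.14/1.1586 = 45.00 seconds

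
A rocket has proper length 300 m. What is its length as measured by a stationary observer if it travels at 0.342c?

Proper length L₀ = 300 m
γ = 1/√(1 - 0.342²) = 1.0642
L = L₀/γ = 300/1.0642 = 281.9 m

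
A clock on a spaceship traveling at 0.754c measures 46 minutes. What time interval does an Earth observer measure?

Proper time Δt₀ = 46 minutes
γ = 1/√(1 - 0.754²) = 1.5224
Δt = γΔt₀ = 1.5224 × 46 = 70.03 minutes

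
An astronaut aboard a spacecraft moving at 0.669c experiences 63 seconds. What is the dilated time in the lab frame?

Proper time Δt₀ = 63 seconds
γ = 1/√(1 - 0.669²) = 1.3454
Δt = γΔt₀ = 1.3454 × 63 = 84.76 seconds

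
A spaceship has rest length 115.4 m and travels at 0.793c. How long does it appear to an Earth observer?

Proper length L₀ = 115.4 m
γ = 1/√(1 - 0.793²) = 1.64144
L = L₀/γ = 115.4/1.64144 = 70.30 m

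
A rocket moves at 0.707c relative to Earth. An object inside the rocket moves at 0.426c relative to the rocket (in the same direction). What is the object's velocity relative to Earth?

u = (u' + v)/(1 + u'v/c²)
Numerator: 0.426 + 0.707 = 1.133
Denominator: 1 + 0.301182 = 1.301182
u = 1.133/1.301182 = 0.8707c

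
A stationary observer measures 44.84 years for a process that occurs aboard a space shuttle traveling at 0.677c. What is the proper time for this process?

Dilated time Δt = 44.84 years
γ = 1/√(1 - 0.677²) = 1.3587
Δt₀ = Δt/γ = 44.84/1.3587 = 33.00 years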